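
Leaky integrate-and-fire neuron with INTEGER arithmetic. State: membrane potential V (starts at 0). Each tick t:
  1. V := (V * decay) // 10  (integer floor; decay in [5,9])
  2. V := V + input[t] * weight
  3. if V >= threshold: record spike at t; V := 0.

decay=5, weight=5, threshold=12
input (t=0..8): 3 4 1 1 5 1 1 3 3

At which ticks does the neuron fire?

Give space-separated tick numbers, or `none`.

Answer: 0 1 4 7 8

Derivation:
t=0: input=3 -> V=0 FIRE
t=1: input=4 -> V=0 FIRE
t=2: input=1 -> V=5
t=3: input=1 -> V=7
t=4: input=5 -> V=0 FIRE
t=5: input=1 -> V=5
t=6: input=1 -> V=7
t=7: input=3 -> V=0 FIRE
t=8: input=3 -> V=0 FIRE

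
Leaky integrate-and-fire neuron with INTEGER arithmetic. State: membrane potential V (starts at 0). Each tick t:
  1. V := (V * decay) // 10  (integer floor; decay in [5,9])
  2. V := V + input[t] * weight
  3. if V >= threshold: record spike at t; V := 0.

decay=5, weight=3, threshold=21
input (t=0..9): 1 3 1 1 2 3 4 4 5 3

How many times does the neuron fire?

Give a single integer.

t=0: input=1 -> V=3
t=1: input=3 -> V=10
t=2: input=1 -> V=8
t=3: input=1 -> V=7
t=4: input=2 -> V=9
t=5: input=3 -> V=13
t=6: input=4 -> V=18
t=7: input=4 -> V=0 FIRE
t=8: input=5 -> V=15
t=9: input=3 -> V=16

Answer: 1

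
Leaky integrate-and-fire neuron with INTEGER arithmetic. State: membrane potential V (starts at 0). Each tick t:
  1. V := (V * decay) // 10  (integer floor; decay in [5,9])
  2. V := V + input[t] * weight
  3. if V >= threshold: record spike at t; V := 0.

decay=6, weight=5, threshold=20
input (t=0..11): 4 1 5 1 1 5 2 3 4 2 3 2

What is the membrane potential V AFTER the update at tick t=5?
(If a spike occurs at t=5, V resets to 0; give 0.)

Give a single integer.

t=0: input=4 -> V=0 FIRE
t=1: input=1 -> V=5
t=2: input=5 -> V=0 FIRE
t=3: input=1 -> V=5
t=4: input=1 -> V=8
t=5: input=5 -> V=0 FIRE
t=6: input=2 -> V=10
t=7: input=3 -> V=0 FIRE
t=8: input=4 -> V=0 FIRE
t=9: input=2 -> V=10
t=10: input=3 -> V=0 FIRE
t=11: input=2 -> V=10

Answer: 0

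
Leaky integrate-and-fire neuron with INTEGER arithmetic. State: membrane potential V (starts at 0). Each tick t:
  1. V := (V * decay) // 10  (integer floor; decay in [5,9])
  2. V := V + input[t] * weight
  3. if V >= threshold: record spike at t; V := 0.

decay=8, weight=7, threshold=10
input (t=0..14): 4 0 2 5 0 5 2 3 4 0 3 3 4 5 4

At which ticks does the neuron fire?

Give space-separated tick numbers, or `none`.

Answer: 0 2 3 5 6 7 8 10 11 12 13 14

Derivation:
t=0: input=4 -> V=0 FIRE
t=1: input=0 -> V=0
t=2: input=2 -> V=0 FIRE
t=3: input=5 -> V=0 FIRE
t=4: input=0 -> V=0
t=5: input=5 -> V=0 FIRE
t=6: input=2 -> V=0 FIRE
t=7: input=3 -> V=0 FIRE
t=8: input=4 -> V=0 FIRE
t=9: input=0 -> V=0
t=10: input=3 -> V=0 FIRE
t=11: input=3 -> V=0 FIRE
t=12: input=4 -> V=0 FIRE
t=13: input=5 -> V=0 FIRE
t=14: input=4 -> V=0 FIRE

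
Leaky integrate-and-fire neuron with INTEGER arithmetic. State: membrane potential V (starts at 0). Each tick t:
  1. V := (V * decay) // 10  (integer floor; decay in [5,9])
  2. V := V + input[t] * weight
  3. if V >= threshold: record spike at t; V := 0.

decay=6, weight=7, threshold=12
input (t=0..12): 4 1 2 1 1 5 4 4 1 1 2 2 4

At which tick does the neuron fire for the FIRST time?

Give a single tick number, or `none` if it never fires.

Answer: 0

Derivation:
t=0: input=4 -> V=0 FIRE
t=1: input=1 -> V=7
t=2: input=2 -> V=0 FIRE
t=3: input=1 -> V=7
t=4: input=1 -> V=11
t=5: input=5 -> V=0 FIRE
t=6: input=4 -> V=0 FIRE
t=7: input=4 -> V=0 FIRE
t=8: input=1 -> V=7
t=9: input=1 -> V=11
t=10: input=2 -> V=0 FIRE
t=11: input=2 -> V=0 FIRE
t=12: input=4 -> V=0 FIRE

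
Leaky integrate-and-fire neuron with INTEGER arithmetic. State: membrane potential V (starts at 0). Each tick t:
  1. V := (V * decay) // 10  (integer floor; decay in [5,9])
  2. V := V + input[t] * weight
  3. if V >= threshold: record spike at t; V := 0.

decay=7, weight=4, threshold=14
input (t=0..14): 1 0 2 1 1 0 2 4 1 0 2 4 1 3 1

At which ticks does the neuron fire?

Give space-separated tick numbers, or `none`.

Answer: 7 11 13

Derivation:
t=0: input=1 -> V=4
t=1: input=0 -> V=2
t=2: input=2 -> V=9
t=3: input=1 -> V=10
t=4: input=1 -> V=11
t=5: input=0 -> V=7
t=6: input=2 -> V=12
t=7: input=4 -> V=0 FIRE
t=8: input=1 -> V=4
t=9: input=0 -> V=2
t=10: input=2 -> V=9
t=11: input=4 -> V=0 FIRE
t=12: input=1 -> V=4
t=13: input=3 -> V=0 FIRE
t=14: input=1 -> V=4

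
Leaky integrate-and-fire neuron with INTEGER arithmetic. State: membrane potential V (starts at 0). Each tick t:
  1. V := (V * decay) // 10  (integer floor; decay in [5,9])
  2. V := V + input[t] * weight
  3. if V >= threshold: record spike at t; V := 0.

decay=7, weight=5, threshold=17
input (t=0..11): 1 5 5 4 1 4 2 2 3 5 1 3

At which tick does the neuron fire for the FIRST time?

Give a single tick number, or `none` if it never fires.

t=0: input=1 -> V=5
t=1: input=5 -> V=0 FIRE
t=2: input=5 -> V=0 FIRE
t=3: input=4 -> V=0 FIRE
t=4: input=1 -> V=5
t=5: input=4 -> V=0 FIRE
t=6: input=2 -> V=10
t=7: input=2 -> V=0 FIRE
t=8: input=3 -> V=15
t=9: input=5 -> V=0 FIRE
t=10: input=1 -> V=5
t=11: input=3 -> V=0 FIRE

Answer: 1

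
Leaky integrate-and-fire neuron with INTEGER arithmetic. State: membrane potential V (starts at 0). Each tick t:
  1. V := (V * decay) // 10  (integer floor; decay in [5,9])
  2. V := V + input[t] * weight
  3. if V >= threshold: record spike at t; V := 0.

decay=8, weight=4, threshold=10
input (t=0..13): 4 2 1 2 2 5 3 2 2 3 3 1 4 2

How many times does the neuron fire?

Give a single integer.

t=0: input=4 -> V=0 FIRE
t=1: input=2 -> V=8
t=2: input=1 -> V=0 FIRE
t=3: input=2 -> V=8
t=4: input=2 -> V=0 FIRE
t=5: input=5 -> V=0 FIRE
t=6: input=3 -> V=0 FIRE
t=7: input=2 -> V=8
t=8: input=2 -> V=0 FIRE
t=9: input=3 -> V=0 FIRE
t=10: input=3 -> V=0 FIRE
t=11: input=1 -> V=4
t=12: input=4 -> V=0 FIRE
t=13: input=2 -> V=8

Answer: 9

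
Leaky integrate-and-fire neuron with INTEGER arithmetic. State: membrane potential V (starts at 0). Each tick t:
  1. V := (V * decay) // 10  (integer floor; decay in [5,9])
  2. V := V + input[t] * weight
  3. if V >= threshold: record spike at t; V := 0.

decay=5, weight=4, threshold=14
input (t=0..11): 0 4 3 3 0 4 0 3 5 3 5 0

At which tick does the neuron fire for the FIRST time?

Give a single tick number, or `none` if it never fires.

Answer: 1

Derivation:
t=0: input=0 -> V=0
t=1: input=4 -> V=0 FIRE
t=2: input=3 -> V=12
t=3: input=3 -> V=0 FIRE
t=4: input=0 -> V=0
t=5: input=4 -> V=0 FIRE
t=6: input=0 -> V=0
t=7: input=3 -> V=12
t=8: input=5 -> V=0 FIRE
t=9: input=3 -> V=12
t=10: input=5 -> V=0 FIRE
t=11: input=0 -> V=0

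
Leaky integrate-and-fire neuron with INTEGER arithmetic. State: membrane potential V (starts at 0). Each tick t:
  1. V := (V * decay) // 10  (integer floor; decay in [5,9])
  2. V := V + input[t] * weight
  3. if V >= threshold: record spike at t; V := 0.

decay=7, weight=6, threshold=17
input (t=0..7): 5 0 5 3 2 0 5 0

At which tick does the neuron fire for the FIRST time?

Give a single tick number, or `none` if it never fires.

Answer: 0

Derivation:
t=0: input=5 -> V=0 FIRE
t=1: input=0 -> V=0
t=2: input=5 -> V=0 FIRE
t=3: input=3 -> V=0 FIRE
t=4: input=2 -> V=12
t=5: input=0 -> V=8
t=6: input=5 -> V=0 FIRE
t=7: input=0 -> V=0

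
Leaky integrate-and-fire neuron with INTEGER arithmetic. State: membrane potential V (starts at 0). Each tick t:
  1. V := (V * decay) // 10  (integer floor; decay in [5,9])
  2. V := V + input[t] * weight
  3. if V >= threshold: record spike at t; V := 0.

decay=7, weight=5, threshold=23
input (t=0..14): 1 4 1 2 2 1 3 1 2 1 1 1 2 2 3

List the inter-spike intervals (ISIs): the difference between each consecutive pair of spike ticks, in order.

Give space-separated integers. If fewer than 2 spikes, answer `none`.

Answer: 5 7

Derivation:
t=0: input=1 -> V=5
t=1: input=4 -> V=0 FIRE
t=2: input=1 -> V=5
t=3: input=2 -> V=13
t=4: input=2 -> V=19
t=5: input=1 -> V=18
t=6: input=3 -> V=0 FIRE
t=7: input=1 -> V=5
t=8: input=2 -> V=13
t=9: input=1 -> V=14
t=10: input=1 -> V=14
t=11: input=1 -> V=14
t=12: input=2 -> V=19
t=13: input=2 -> V=0 FIRE
t=14: input=3 -> V=15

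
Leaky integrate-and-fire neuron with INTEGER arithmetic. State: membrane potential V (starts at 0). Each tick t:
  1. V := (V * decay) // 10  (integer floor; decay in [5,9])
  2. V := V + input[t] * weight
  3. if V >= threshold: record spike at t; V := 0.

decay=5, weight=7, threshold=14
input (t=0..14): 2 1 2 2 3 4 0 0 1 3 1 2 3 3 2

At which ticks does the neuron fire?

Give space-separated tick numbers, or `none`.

t=0: input=2 -> V=0 FIRE
t=1: input=1 -> V=7
t=2: input=2 -> V=0 FIRE
t=3: input=2 -> V=0 FIRE
t=4: input=3 -> V=0 FIRE
t=5: input=4 -> V=0 FIRE
t=6: input=0 -> V=0
t=7: input=0 -> V=0
t=8: input=1 -> V=7
t=9: input=3 -> V=0 FIRE
t=10: input=1 -> V=7
t=11: input=2 -> V=0 FIRE
t=12: input=3 -> V=0 FIRE
t=13: input=3 -> V=0 FIRE
t=14: input=2 -> V=0 FIRE

Answer: 0 2 3 4 5 9 11 12 13 14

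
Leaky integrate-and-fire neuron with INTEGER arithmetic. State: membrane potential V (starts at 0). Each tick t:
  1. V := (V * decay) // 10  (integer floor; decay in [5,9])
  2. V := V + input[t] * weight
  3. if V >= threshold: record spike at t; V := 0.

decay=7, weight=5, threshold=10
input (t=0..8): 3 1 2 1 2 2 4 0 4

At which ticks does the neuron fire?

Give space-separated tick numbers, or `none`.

t=0: input=3 -> V=0 FIRE
t=1: input=1 -> V=5
t=2: input=2 -> V=0 FIRE
t=3: input=1 -> V=5
t=4: input=2 -> V=0 FIRE
t=5: input=2 -> V=0 FIRE
t=6: input=4 -> V=0 FIRE
t=7: input=0 -> V=0
t=8: input=4 -> V=0 FIRE

Answer: 0 2 4 5 6 8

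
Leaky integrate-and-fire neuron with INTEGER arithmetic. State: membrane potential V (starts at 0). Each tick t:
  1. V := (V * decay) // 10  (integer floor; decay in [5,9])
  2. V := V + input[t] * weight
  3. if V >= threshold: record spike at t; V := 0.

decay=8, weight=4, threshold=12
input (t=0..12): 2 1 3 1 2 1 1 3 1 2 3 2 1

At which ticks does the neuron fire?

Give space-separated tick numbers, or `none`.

t=0: input=2 -> V=8
t=1: input=1 -> V=10
t=2: input=3 -> V=0 FIRE
t=3: input=1 -> V=4
t=4: input=2 -> V=11
t=5: input=1 -> V=0 FIRE
t=6: input=1 -> V=4
t=7: input=3 -> V=0 FIRE
t=8: input=1 -> V=4
t=9: input=2 -> V=11
t=10: input=3 -> V=0 FIRE
t=11: input=2 -> V=8
t=12: input=1 -> V=10

Answer: 2 5 7 10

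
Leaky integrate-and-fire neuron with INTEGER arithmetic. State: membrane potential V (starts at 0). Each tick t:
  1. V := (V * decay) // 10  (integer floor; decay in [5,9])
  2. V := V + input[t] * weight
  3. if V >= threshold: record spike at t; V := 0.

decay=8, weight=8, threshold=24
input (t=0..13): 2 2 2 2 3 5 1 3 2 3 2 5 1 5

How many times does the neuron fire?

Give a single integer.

t=0: input=2 -> V=16
t=1: input=2 -> V=0 FIRE
t=2: input=2 -> V=16
t=3: input=2 -> V=0 FIRE
t=4: input=3 -> V=0 FIRE
t=5: input=5 -> V=0 FIRE
t=6: input=1 -> V=8
t=7: input=3 -> V=0 FIRE
t=8: input=2 -> V=16
t=9: input=3 -> V=0 FIRE
t=10: input=2 -> V=16
t=11: input=5 -> V=0 FIRE
t=12: input=1 -> V=8
t=13: input=5 -> V=0 FIRE

Answer: 8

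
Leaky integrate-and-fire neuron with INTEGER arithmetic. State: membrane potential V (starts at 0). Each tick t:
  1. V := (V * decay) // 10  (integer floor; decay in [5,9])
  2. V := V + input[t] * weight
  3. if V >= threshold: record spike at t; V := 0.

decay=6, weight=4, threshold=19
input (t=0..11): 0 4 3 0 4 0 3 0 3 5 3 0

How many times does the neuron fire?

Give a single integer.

t=0: input=0 -> V=0
t=1: input=4 -> V=16
t=2: input=3 -> V=0 FIRE
t=3: input=0 -> V=0
t=4: input=4 -> V=16
t=5: input=0 -> V=9
t=6: input=3 -> V=17
t=7: input=0 -> V=10
t=8: input=3 -> V=18
t=9: input=5 -> V=0 FIRE
t=10: input=3 -> V=12
t=11: input=0 -> V=7

Answer: 2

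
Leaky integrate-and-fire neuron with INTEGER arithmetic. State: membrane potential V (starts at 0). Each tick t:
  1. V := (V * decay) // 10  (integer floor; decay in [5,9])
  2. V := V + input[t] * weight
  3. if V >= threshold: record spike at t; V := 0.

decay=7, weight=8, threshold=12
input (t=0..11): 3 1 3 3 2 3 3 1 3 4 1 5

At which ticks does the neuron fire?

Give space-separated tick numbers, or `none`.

t=0: input=3 -> V=0 FIRE
t=1: input=1 -> V=8
t=2: input=3 -> V=0 FIRE
t=3: input=3 -> V=0 FIRE
t=4: input=2 -> V=0 FIRE
t=5: input=3 -> V=0 FIRE
t=6: input=3 -> V=0 FIRE
t=7: input=1 -> V=8
t=8: input=3 -> V=0 FIRE
t=9: input=4 -> V=0 FIRE
t=10: input=1 -> V=8
t=11: input=5 -> V=0 FIRE

Answer: 0 2 3 4 5 6 8 9 11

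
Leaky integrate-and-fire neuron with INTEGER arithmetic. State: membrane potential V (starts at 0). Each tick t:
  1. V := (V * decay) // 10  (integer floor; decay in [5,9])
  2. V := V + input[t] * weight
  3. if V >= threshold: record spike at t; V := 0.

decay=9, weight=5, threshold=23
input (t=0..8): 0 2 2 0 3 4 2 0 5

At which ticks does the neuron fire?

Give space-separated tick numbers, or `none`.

t=0: input=0 -> V=0
t=1: input=2 -> V=10
t=2: input=2 -> V=19
t=3: input=0 -> V=17
t=4: input=3 -> V=0 FIRE
t=5: input=4 -> V=20
t=6: input=2 -> V=0 FIRE
t=7: input=0 -> V=0
t=8: input=5 -> V=0 FIRE

Answer: 4 6 8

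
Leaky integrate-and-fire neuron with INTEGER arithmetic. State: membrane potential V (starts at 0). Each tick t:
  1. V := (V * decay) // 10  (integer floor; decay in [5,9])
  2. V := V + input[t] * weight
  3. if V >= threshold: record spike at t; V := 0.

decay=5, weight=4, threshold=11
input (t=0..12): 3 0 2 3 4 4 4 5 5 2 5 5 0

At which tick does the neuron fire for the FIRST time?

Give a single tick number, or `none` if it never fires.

t=0: input=3 -> V=0 FIRE
t=1: input=0 -> V=0
t=2: input=2 -> V=8
t=3: input=3 -> V=0 FIRE
t=4: input=4 -> V=0 FIRE
t=5: input=4 -> V=0 FIRE
t=6: input=4 -> V=0 FIRE
t=7: input=5 -> V=0 FIRE
t=8: input=5 -> V=0 FIRE
t=9: input=2 -> V=8
t=10: input=5 -> V=0 FIRE
t=11: input=5 -> V=0 FIRE
t=12: input=0 -> V=0

Answer: 0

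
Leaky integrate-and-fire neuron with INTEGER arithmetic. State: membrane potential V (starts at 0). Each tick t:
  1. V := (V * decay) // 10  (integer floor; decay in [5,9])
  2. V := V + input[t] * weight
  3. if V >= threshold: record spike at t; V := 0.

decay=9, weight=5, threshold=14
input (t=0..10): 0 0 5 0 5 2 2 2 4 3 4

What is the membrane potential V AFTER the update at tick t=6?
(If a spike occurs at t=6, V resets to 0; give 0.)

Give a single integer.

Answer: 0

Derivation:
t=0: input=0 -> V=0
t=1: input=0 -> V=0
t=2: input=5 -> V=0 FIRE
t=3: input=0 -> V=0
t=4: input=5 -> V=0 FIRE
t=5: input=2 -> V=10
t=6: input=2 -> V=0 FIRE
t=7: input=2 -> V=10
t=8: input=4 -> V=0 FIRE
t=9: input=3 -> V=0 FIRE
t=10: input=4 -> V=0 FIRE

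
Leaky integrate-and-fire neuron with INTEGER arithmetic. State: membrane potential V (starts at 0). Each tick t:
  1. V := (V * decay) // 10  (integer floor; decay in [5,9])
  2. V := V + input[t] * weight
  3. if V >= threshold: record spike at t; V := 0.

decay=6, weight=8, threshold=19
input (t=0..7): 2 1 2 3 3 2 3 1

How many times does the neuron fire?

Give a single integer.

Answer: 4

Derivation:
t=0: input=2 -> V=16
t=1: input=1 -> V=17
t=2: input=2 -> V=0 FIRE
t=3: input=3 -> V=0 FIRE
t=4: input=3 -> V=0 FIRE
t=5: input=2 -> V=16
t=6: input=3 -> V=0 FIRE
t=7: input=1 -> V=8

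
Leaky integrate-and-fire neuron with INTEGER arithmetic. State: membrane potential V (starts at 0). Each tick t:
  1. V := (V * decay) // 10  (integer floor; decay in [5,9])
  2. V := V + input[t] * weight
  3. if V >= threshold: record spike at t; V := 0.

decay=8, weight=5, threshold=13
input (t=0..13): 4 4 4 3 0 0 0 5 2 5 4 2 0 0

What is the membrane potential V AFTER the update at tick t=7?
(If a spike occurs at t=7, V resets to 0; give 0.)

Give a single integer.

t=0: input=4 -> V=0 FIRE
t=1: input=4 -> V=0 FIRE
t=2: input=4 -> V=0 FIRE
t=3: input=3 -> V=0 FIRE
t=4: input=0 -> V=0
t=5: input=0 -> V=0
t=6: input=0 -> V=0
t=7: input=5 -> V=0 FIRE
t=8: input=2 -> V=10
t=9: input=5 -> V=0 FIRE
t=10: input=4 -> V=0 FIRE
t=11: input=2 -> V=10
t=12: input=0 -> V=8
t=13: input=0 -> V=6

Answer: 0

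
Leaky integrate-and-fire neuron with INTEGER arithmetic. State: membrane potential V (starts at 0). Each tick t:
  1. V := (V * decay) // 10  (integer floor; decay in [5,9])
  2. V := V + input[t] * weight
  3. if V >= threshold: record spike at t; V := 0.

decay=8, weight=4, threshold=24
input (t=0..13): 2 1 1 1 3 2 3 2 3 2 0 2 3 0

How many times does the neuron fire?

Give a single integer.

t=0: input=2 -> V=8
t=1: input=1 -> V=10
t=2: input=1 -> V=12
t=3: input=1 -> V=13
t=4: input=3 -> V=22
t=5: input=2 -> V=0 FIRE
t=6: input=3 -> V=12
t=7: input=2 -> V=17
t=8: input=3 -> V=0 FIRE
t=9: input=2 -> V=8
t=10: input=0 -> V=6
t=11: input=2 -> V=12
t=12: input=3 -> V=21
t=13: input=0 -> V=16

Answer: 2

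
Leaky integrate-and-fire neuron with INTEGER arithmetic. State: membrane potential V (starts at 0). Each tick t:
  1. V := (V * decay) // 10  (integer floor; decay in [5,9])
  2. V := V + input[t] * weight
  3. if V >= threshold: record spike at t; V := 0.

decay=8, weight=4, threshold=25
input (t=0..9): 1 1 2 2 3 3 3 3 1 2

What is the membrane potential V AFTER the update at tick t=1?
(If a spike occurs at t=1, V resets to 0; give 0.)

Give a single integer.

t=0: input=1 -> V=4
t=1: input=1 -> V=7
t=2: input=2 -> V=13
t=3: input=2 -> V=18
t=4: input=3 -> V=0 FIRE
t=5: input=3 -> V=12
t=6: input=3 -> V=21
t=7: input=3 -> V=0 FIRE
t=8: input=1 -> V=4
t=9: input=2 -> V=11

Answer: 7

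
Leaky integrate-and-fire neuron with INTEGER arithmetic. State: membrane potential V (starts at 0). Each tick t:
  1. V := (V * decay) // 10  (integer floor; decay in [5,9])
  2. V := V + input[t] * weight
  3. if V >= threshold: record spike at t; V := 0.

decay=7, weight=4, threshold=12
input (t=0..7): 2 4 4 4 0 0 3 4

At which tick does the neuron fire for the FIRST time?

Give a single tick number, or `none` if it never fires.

Answer: 1

Derivation:
t=0: input=2 -> V=8
t=1: input=4 -> V=0 FIRE
t=2: input=4 -> V=0 FIRE
t=3: input=4 -> V=0 FIRE
t=4: input=0 -> V=0
t=5: input=0 -> V=0
t=6: input=3 -> V=0 FIRE
t=7: input=4 -> V=0 FIRE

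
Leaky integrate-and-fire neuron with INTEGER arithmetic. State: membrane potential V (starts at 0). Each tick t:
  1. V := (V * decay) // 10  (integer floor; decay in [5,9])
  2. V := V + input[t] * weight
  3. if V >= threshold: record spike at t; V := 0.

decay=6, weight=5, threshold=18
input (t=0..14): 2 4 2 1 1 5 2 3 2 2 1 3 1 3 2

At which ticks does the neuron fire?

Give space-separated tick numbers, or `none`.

t=0: input=2 -> V=10
t=1: input=4 -> V=0 FIRE
t=2: input=2 -> V=10
t=3: input=1 -> V=11
t=4: input=1 -> V=11
t=5: input=5 -> V=0 FIRE
t=6: input=2 -> V=10
t=7: input=3 -> V=0 FIRE
t=8: input=2 -> V=10
t=9: input=2 -> V=16
t=10: input=1 -> V=14
t=11: input=3 -> V=0 FIRE
t=12: input=1 -> V=5
t=13: input=3 -> V=0 FIRE
t=14: input=2 -> V=10

Answer: 1 5 7 11 13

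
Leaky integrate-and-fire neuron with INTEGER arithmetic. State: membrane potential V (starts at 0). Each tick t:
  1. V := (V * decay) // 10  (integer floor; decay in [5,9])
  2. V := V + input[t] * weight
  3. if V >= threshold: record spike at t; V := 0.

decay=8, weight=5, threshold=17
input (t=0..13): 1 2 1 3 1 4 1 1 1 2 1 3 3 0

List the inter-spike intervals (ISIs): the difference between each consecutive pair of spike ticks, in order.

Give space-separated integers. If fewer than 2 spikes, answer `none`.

t=0: input=1 -> V=5
t=1: input=2 -> V=14
t=2: input=1 -> V=16
t=3: input=3 -> V=0 FIRE
t=4: input=1 -> V=5
t=5: input=4 -> V=0 FIRE
t=6: input=1 -> V=5
t=7: input=1 -> V=9
t=8: input=1 -> V=12
t=9: input=2 -> V=0 FIRE
t=10: input=1 -> V=5
t=11: input=3 -> V=0 FIRE
t=12: input=3 -> V=15
t=13: input=0 -> V=12

Answer: 2 4 2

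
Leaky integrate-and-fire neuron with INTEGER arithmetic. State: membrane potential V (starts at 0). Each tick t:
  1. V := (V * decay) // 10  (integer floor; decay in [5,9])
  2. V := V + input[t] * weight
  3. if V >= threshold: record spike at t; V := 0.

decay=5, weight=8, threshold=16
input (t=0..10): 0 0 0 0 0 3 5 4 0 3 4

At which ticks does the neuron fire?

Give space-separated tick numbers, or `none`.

t=0: input=0 -> V=0
t=1: input=0 -> V=0
t=2: input=0 -> V=0
t=3: input=0 -> V=0
t=4: input=0 -> V=0
t=5: input=3 -> V=0 FIRE
t=6: input=5 -> V=0 FIRE
t=7: input=4 -> V=0 FIRE
t=8: input=0 -> V=0
t=9: input=3 -> V=0 FIRE
t=10: input=4 -> V=0 FIRE

Answer: 5 6 7 9 10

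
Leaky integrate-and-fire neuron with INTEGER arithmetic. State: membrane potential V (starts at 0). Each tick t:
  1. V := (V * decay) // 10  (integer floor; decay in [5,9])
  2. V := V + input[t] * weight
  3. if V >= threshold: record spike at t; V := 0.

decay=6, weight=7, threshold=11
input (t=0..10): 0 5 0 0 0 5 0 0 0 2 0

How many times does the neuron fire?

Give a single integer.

Answer: 3

Derivation:
t=0: input=0 -> V=0
t=1: input=5 -> V=0 FIRE
t=2: input=0 -> V=0
t=3: input=0 -> V=0
t=4: input=0 -> V=0
t=5: input=5 -> V=0 FIRE
t=6: input=0 -> V=0
t=7: input=0 -> V=0
t=8: input=0 -> V=0
t=9: input=2 -> V=0 FIRE
t=10: input=0 -> V=0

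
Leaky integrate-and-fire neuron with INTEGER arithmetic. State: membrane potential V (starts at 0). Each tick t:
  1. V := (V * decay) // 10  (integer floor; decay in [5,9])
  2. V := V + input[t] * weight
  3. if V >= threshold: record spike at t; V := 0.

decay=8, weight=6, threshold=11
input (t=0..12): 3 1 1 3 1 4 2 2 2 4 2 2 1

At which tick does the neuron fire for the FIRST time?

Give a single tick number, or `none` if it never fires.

t=0: input=3 -> V=0 FIRE
t=1: input=1 -> V=6
t=2: input=1 -> V=10
t=3: input=3 -> V=0 FIRE
t=4: input=1 -> V=6
t=5: input=4 -> V=0 FIRE
t=6: input=2 -> V=0 FIRE
t=7: input=2 -> V=0 FIRE
t=8: input=2 -> V=0 FIRE
t=9: input=4 -> V=0 FIRE
t=10: input=2 -> V=0 FIRE
t=11: input=2 -> V=0 FIRE
t=12: input=1 -> V=6

Answer: 0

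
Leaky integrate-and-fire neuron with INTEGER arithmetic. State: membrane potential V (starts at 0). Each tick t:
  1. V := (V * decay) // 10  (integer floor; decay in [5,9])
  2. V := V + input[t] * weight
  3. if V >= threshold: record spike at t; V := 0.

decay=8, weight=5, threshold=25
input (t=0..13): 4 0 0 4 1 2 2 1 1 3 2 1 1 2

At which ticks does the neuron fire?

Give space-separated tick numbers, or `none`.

Answer: 3 9

Derivation:
t=0: input=4 -> V=20
t=1: input=0 -> V=16
t=2: input=0 -> V=12
t=3: input=4 -> V=0 FIRE
t=4: input=1 -> V=5
t=5: input=2 -> V=14
t=6: input=2 -> V=21
t=7: input=1 -> V=21
t=8: input=1 -> V=21
t=9: input=3 -> V=0 FIRE
t=10: input=2 -> V=10
t=11: input=1 -> V=13
t=12: input=1 -> V=15
t=13: input=2 -> V=22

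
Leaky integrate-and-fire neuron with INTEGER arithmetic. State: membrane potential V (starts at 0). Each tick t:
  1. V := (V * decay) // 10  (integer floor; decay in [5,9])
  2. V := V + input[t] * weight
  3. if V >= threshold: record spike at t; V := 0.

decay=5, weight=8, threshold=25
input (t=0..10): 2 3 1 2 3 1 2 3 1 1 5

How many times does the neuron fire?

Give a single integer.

t=0: input=2 -> V=16
t=1: input=3 -> V=0 FIRE
t=2: input=1 -> V=8
t=3: input=2 -> V=20
t=4: input=3 -> V=0 FIRE
t=5: input=1 -> V=8
t=6: input=2 -> V=20
t=7: input=3 -> V=0 FIRE
t=8: input=1 -> V=8
t=9: input=1 -> V=12
t=10: input=5 -> V=0 FIRE

Answer: 4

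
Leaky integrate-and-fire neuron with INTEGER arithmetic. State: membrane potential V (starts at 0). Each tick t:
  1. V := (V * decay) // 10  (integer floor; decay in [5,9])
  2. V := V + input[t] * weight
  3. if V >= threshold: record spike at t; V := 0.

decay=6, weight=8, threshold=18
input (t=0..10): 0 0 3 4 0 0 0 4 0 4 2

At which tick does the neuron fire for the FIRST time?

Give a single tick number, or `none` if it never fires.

Answer: 2

Derivation:
t=0: input=0 -> V=0
t=1: input=0 -> V=0
t=2: input=3 -> V=0 FIRE
t=3: input=4 -> V=0 FIRE
t=4: input=0 -> V=0
t=5: input=0 -> V=0
t=6: input=0 -> V=0
t=7: input=4 -> V=0 FIRE
t=8: input=0 -> V=0
t=9: input=4 -> V=0 FIRE
t=10: input=2 -> V=16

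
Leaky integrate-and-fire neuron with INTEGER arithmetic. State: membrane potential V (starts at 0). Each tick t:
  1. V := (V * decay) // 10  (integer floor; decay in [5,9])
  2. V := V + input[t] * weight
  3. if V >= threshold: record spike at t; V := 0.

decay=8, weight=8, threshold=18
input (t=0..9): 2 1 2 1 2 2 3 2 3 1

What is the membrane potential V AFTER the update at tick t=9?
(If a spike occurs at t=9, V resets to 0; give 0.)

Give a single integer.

t=0: input=2 -> V=16
t=1: input=1 -> V=0 FIRE
t=2: input=2 -> V=16
t=3: input=1 -> V=0 FIRE
t=4: input=2 -> V=16
t=5: input=2 -> V=0 FIRE
t=6: input=3 -> V=0 FIRE
t=7: input=2 -> V=16
t=8: input=3 -> V=0 FIRE
t=9: input=1 -> V=8

Answer: 8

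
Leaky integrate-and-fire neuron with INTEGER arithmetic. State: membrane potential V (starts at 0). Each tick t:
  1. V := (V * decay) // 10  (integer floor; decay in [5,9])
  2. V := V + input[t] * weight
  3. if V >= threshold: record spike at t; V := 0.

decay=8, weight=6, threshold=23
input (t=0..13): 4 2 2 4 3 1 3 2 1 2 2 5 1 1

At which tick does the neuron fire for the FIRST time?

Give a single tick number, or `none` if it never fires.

Answer: 0

Derivation:
t=0: input=4 -> V=0 FIRE
t=1: input=2 -> V=12
t=2: input=2 -> V=21
t=3: input=4 -> V=0 FIRE
t=4: input=3 -> V=18
t=5: input=1 -> V=20
t=6: input=3 -> V=0 FIRE
t=7: input=2 -> V=12
t=8: input=1 -> V=15
t=9: input=2 -> V=0 FIRE
t=10: input=2 -> V=12
t=11: input=5 -> V=0 FIRE
t=12: input=1 -> V=6
t=13: input=1 -> V=10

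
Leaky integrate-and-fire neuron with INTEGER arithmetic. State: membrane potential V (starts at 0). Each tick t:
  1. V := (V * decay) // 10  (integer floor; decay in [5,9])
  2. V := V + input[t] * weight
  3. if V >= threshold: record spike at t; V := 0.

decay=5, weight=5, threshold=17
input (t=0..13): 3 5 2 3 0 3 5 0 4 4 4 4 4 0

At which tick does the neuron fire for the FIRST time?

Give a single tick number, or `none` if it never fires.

Answer: 1

Derivation:
t=0: input=3 -> V=15
t=1: input=5 -> V=0 FIRE
t=2: input=2 -> V=10
t=3: input=3 -> V=0 FIRE
t=4: input=0 -> V=0
t=5: input=3 -> V=15
t=6: input=5 -> V=0 FIRE
t=7: input=0 -> V=0
t=8: input=4 -> V=0 FIRE
t=9: input=4 -> V=0 FIRE
t=10: input=4 -> V=0 FIRE
t=11: input=4 -> V=0 FIRE
t=12: input=4 -> V=0 FIRE
t=13: input=0 -> V=0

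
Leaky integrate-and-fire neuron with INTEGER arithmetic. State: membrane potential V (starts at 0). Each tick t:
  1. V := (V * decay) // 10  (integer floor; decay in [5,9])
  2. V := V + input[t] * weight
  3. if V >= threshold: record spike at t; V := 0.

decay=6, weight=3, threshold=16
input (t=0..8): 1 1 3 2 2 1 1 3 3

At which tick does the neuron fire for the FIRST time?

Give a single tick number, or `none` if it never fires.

Answer: 8

Derivation:
t=0: input=1 -> V=3
t=1: input=1 -> V=4
t=2: input=3 -> V=11
t=3: input=2 -> V=12
t=4: input=2 -> V=13
t=5: input=1 -> V=10
t=6: input=1 -> V=9
t=7: input=3 -> V=14
t=8: input=3 -> V=0 FIRE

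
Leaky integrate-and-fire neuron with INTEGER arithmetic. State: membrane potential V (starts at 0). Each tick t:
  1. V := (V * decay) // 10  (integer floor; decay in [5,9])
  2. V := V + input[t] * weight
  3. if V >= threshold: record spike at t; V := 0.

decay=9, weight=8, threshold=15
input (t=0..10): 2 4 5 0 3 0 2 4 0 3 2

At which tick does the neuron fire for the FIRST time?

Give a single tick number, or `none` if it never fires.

t=0: input=2 -> V=0 FIRE
t=1: input=4 -> V=0 FIRE
t=2: input=5 -> V=0 FIRE
t=3: input=0 -> V=0
t=4: input=3 -> V=0 FIRE
t=5: input=0 -> V=0
t=6: input=2 -> V=0 FIRE
t=7: input=4 -> V=0 FIRE
t=8: input=0 -> V=0
t=9: input=3 -> V=0 FIRE
t=10: input=2 -> V=0 FIRE

Answer: 0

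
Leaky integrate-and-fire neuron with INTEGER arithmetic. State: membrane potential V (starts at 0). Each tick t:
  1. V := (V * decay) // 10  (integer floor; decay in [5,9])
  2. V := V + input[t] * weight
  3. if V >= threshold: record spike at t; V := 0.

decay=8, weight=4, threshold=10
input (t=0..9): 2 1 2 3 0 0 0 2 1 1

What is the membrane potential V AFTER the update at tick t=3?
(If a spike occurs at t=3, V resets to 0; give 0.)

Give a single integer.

Answer: 0

Derivation:
t=0: input=2 -> V=8
t=1: input=1 -> V=0 FIRE
t=2: input=2 -> V=8
t=3: input=3 -> V=0 FIRE
t=4: input=0 -> V=0
t=5: input=0 -> V=0
t=6: input=0 -> V=0
t=7: input=2 -> V=8
t=8: input=1 -> V=0 FIRE
t=9: input=1 -> V=4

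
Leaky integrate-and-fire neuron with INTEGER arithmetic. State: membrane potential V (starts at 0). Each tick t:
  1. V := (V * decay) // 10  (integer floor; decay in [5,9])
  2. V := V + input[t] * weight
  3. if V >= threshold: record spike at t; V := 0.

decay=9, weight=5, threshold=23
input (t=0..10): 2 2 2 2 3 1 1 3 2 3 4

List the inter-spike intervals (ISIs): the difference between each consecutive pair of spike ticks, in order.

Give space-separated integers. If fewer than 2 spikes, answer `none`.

Answer: 2 3 2

Derivation:
t=0: input=2 -> V=10
t=1: input=2 -> V=19
t=2: input=2 -> V=0 FIRE
t=3: input=2 -> V=10
t=4: input=3 -> V=0 FIRE
t=5: input=1 -> V=5
t=6: input=1 -> V=9
t=7: input=3 -> V=0 FIRE
t=8: input=2 -> V=10
t=9: input=3 -> V=0 FIRE
t=10: input=4 -> V=20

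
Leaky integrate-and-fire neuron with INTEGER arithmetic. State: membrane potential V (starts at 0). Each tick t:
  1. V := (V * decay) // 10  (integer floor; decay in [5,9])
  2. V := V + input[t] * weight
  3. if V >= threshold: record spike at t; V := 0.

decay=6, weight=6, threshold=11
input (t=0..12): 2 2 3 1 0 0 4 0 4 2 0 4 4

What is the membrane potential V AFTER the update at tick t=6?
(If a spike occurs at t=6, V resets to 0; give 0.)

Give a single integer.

t=0: input=2 -> V=0 FIRE
t=1: input=2 -> V=0 FIRE
t=2: input=3 -> V=0 FIRE
t=3: input=1 -> V=6
t=4: input=0 -> V=3
t=5: input=0 -> V=1
t=6: input=4 -> V=0 FIRE
t=7: input=0 -> V=0
t=8: input=4 -> V=0 FIRE
t=9: input=2 -> V=0 FIRE
t=10: input=0 -> V=0
t=11: input=4 -> V=0 FIRE
t=12: input=4 -> V=0 FIRE

Answer: 0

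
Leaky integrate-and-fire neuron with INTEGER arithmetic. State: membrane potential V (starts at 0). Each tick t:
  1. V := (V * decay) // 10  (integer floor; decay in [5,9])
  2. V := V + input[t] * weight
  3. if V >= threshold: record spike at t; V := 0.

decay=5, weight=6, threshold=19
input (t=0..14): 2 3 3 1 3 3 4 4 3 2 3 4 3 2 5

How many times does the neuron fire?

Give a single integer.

t=0: input=2 -> V=12
t=1: input=3 -> V=0 FIRE
t=2: input=3 -> V=18
t=3: input=1 -> V=15
t=4: input=3 -> V=0 FIRE
t=5: input=3 -> V=18
t=6: input=4 -> V=0 FIRE
t=7: input=4 -> V=0 FIRE
t=8: input=3 -> V=18
t=9: input=2 -> V=0 FIRE
t=10: input=3 -> V=18
t=11: input=4 -> V=0 FIRE
t=12: input=3 -> V=18
t=13: input=2 -> V=0 FIRE
t=14: input=5 -> V=0 FIRE

Answer: 8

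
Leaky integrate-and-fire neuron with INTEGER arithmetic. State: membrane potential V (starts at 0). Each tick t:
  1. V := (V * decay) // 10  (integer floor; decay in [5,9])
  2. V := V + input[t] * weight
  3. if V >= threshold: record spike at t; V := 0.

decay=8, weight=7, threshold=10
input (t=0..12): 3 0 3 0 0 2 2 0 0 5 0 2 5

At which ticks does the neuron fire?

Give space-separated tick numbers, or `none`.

t=0: input=3 -> V=0 FIRE
t=1: input=0 -> V=0
t=2: input=3 -> V=0 FIRE
t=3: input=0 -> V=0
t=4: input=0 -> V=0
t=5: input=2 -> V=0 FIRE
t=6: input=2 -> V=0 FIRE
t=7: input=0 -> V=0
t=8: input=0 -> V=0
t=9: input=5 -> V=0 FIRE
t=10: input=0 -> V=0
t=11: input=2 -> V=0 FIRE
t=12: input=5 -> V=0 FIRE

Answer: 0 2 5 6 9 11 12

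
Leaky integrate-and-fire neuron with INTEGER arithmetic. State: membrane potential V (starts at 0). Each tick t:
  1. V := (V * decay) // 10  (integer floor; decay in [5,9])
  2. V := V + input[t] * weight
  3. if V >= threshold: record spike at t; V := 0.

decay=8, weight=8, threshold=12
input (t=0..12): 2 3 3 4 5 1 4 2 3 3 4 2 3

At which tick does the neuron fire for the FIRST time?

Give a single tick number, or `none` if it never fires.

t=0: input=2 -> V=0 FIRE
t=1: input=3 -> V=0 FIRE
t=2: input=3 -> V=0 FIRE
t=3: input=4 -> V=0 FIRE
t=4: input=5 -> V=0 FIRE
t=5: input=1 -> V=8
t=6: input=4 -> V=0 FIRE
t=7: input=2 -> V=0 FIRE
t=8: input=3 -> V=0 FIRE
t=9: input=3 -> V=0 FIRE
t=10: input=4 -> V=0 FIRE
t=11: input=2 -> V=0 FIRE
t=12: input=3 -> V=0 FIRE

Answer: 0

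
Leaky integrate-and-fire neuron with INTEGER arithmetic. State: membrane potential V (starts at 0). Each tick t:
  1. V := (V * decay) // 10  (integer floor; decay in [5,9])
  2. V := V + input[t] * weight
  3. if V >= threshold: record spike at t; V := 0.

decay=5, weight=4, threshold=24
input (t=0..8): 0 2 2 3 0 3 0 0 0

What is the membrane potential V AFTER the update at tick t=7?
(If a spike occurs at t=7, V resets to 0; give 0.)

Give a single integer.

t=0: input=0 -> V=0
t=1: input=2 -> V=8
t=2: input=2 -> V=12
t=3: input=3 -> V=18
t=4: input=0 -> V=9
t=5: input=3 -> V=16
t=6: input=0 -> V=8
t=7: input=0 -> V=4
t=8: input=0 -> V=2

Answer: 4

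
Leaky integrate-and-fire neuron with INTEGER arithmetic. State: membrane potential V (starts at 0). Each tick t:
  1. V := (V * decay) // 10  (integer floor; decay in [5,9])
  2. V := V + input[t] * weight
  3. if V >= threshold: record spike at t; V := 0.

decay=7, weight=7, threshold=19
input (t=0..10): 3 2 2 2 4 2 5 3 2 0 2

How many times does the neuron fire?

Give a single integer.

Answer: 6

Derivation:
t=0: input=3 -> V=0 FIRE
t=1: input=2 -> V=14
t=2: input=2 -> V=0 FIRE
t=3: input=2 -> V=14
t=4: input=4 -> V=0 FIRE
t=5: input=2 -> V=14
t=6: input=5 -> V=0 FIRE
t=7: input=3 -> V=0 FIRE
t=8: input=2 -> V=14
t=9: input=0 -> V=9
t=10: input=2 -> V=0 FIRE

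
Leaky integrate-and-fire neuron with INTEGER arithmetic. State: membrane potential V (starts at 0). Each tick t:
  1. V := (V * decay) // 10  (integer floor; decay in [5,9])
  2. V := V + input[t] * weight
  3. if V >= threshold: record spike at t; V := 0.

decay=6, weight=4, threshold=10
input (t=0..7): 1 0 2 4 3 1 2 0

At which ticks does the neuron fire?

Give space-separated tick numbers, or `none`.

t=0: input=1 -> V=4
t=1: input=0 -> V=2
t=2: input=2 -> V=9
t=3: input=4 -> V=0 FIRE
t=4: input=3 -> V=0 FIRE
t=5: input=1 -> V=4
t=6: input=2 -> V=0 FIRE
t=7: input=0 -> V=0

Answer: 3 4 6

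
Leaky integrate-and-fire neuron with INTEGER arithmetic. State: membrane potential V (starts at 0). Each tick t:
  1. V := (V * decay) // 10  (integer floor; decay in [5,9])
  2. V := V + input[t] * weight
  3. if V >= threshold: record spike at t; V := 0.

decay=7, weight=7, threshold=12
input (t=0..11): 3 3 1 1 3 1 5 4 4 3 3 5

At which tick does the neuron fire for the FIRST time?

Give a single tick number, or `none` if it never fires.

t=0: input=3 -> V=0 FIRE
t=1: input=3 -> V=0 FIRE
t=2: input=1 -> V=7
t=3: input=1 -> V=11
t=4: input=3 -> V=0 FIRE
t=5: input=1 -> V=7
t=6: input=5 -> V=0 FIRE
t=7: input=4 -> V=0 FIRE
t=8: input=4 -> V=0 FIRE
t=9: input=3 -> V=0 FIRE
t=10: input=3 -> V=0 FIRE
t=11: input=5 -> V=0 FIRE

Answer: 0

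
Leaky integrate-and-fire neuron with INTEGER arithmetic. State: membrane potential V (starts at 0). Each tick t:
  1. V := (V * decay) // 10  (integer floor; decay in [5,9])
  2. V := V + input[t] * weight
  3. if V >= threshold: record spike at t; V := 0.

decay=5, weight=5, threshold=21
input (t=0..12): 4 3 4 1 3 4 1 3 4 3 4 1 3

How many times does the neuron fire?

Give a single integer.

Answer: 5

Derivation:
t=0: input=4 -> V=20
t=1: input=3 -> V=0 FIRE
t=2: input=4 -> V=20
t=3: input=1 -> V=15
t=4: input=3 -> V=0 FIRE
t=5: input=4 -> V=20
t=6: input=1 -> V=15
t=7: input=3 -> V=0 FIRE
t=8: input=4 -> V=20
t=9: input=3 -> V=0 FIRE
t=10: input=4 -> V=20
t=11: input=1 -> V=15
t=12: input=3 -> V=0 FIRE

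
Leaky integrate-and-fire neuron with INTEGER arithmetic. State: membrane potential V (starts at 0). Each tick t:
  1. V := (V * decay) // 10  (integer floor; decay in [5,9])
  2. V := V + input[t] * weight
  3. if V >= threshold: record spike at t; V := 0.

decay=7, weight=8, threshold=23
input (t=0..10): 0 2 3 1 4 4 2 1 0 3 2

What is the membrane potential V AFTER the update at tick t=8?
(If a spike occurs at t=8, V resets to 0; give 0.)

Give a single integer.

t=0: input=0 -> V=0
t=1: input=2 -> V=16
t=2: input=3 -> V=0 FIRE
t=3: input=1 -> V=8
t=4: input=4 -> V=0 FIRE
t=5: input=4 -> V=0 FIRE
t=6: input=2 -> V=16
t=7: input=1 -> V=19
t=8: input=0 -> V=13
t=9: input=3 -> V=0 FIRE
t=10: input=2 -> V=16

Answer: 13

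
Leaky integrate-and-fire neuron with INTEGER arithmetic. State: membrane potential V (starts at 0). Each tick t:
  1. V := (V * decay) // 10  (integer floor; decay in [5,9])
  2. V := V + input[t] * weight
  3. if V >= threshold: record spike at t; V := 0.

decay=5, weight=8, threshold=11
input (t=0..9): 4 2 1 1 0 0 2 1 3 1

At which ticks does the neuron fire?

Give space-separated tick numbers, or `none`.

Answer: 0 1 3 6 8

Derivation:
t=0: input=4 -> V=0 FIRE
t=1: input=2 -> V=0 FIRE
t=2: input=1 -> V=8
t=3: input=1 -> V=0 FIRE
t=4: input=0 -> V=0
t=5: input=0 -> V=0
t=6: input=2 -> V=0 FIRE
t=7: input=1 -> V=8
t=8: input=3 -> V=0 FIRE
t=9: input=1 -> V=8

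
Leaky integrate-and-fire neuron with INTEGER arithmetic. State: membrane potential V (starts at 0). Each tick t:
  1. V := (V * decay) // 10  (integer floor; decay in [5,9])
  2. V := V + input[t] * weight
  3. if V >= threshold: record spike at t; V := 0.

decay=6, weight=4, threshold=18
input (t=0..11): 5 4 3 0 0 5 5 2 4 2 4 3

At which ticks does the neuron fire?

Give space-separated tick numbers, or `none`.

Answer: 0 2 5 6 8 10

Derivation:
t=0: input=5 -> V=0 FIRE
t=1: input=4 -> V=16
t=2: input=3 -> V=0 FIRE
t=3: input=0 -> V=0
t=4: input=0 -> V=0
t=5: input=5 -> V=0 FIRE
t=6: input=5 -> V=0 FIRE
t=7: input=2 -> V=8
t=8: input=4 -> V=0 FIRE
t=9: input=2 -> V=8
t=10: input=4 -> V=0 FIRE
t=11: input=3 -> V=12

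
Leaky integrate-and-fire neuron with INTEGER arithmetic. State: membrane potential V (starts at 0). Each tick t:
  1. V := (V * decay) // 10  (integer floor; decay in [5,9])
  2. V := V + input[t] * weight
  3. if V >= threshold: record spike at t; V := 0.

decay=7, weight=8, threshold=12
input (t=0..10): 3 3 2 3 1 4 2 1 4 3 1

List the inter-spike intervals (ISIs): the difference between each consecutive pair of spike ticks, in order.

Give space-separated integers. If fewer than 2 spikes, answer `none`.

t=0: input=3 -> V=0 FIRE
t=1: input=3 -> V=0 FIRE
t=2: input=2 -> V=0 FIRE
t=3: input=3 -> V=0 FIRE
t=4: input=1 -> V=8
t=5: input=4 -> V=0 FIRE
t=6: input=2 -> V=0 FIRE
t=7: input=1 -> V=8
t=8: input=4 -> V=0 FIRE
t=9: input=3 -> V=0 FIRE
t=10: input=1 -> V=8

Answer: 1 1 1 2 1 2 1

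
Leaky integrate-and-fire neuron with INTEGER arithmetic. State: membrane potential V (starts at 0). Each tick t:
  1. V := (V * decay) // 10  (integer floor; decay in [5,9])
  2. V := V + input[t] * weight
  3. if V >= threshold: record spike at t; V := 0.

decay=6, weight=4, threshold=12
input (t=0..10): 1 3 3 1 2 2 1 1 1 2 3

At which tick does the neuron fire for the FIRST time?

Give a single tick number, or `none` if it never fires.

t=0: input=1 -> V=4
t=1: input=3 -> V=0 FIRE
t=2: input=3 -> V=0 FIRE
t=3: input=1 -> V=4
t=4: input=2 -> V=10
t=5: input=2 -> V=0 FIRE
t=6: input=1 -> V=4
t=7: input=1 -> V=6
t=8: input=1 -> V=7
t=9: input=2 -> V=0 FIRE
t=10: input=3 -> V=0 FIRE

Answer: 1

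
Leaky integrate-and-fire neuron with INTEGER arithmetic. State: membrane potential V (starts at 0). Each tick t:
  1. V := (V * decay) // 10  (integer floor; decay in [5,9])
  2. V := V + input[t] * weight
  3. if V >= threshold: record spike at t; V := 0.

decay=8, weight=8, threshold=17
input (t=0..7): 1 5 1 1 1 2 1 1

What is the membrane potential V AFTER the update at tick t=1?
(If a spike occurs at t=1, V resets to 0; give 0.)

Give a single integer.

t=0: input=1 -> V=8
t=1: input=5 -> V=0 FIRE
t=2: input=1 -> V=8
t=3: input=1 -> V=14
t=4: input=1 -> V=0 FIRE
t=5: input=2 -> V=16
t=6: input=1 -> V=0 FIRE
t=7: input=1 -> V=8

Answer: 0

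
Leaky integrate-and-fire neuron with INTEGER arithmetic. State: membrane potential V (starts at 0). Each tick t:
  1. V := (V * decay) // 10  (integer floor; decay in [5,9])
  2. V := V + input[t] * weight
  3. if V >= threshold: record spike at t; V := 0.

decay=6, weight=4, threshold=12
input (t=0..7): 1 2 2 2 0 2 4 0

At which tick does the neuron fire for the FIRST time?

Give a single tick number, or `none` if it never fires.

t=0: input=1 -> V=4
t=1: input=2 -> V=10
t=2: input=2 -> V=0 FIRE
t=3: input=2 -> V=8
t=4: input=0 -> V=4
t=5: input=2 -> V=10
t=6: input=4 -> V=0 FIRE
t=7: input=0 -> V=0

Answer: 2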